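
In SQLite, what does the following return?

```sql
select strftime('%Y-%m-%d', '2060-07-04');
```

2060-07-04

`%Y-%m-%d` extracts the ISO date: 2060-07-04.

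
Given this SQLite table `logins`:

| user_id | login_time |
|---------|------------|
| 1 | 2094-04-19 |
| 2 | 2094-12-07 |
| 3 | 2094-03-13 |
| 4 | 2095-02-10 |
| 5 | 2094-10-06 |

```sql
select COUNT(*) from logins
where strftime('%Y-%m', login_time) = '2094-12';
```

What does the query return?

1

Rows with year-month 2094-12: 2094-12-07 → 1.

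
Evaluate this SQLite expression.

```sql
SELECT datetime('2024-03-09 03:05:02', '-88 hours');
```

-88 hours from 2024-03-09 03:05:02 is 2024-03-05 11:05:02 (crosses midnight).

2024-03-05 11:05:02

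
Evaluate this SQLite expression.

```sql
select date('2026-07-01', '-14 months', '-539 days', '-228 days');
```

Adding -14 months to 2026-07-01 gives 2025-05-01.
Applying '-539 days' to 2025-05-01: counting 539 days back gives 2023-11-09.
Applying '-228 days' to 2023-11-09: counting 228 days back gives 2023-03-26.

2023-03-26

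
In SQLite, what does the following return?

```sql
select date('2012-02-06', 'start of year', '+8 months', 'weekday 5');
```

2012-09-07

`start of year` rewinds 2012-02-06 to 2012-01-01.
Adding +8 months to 2012-01-01 gives 2012-09-01.
`weekday 5` advances to the next Friday; 2012-09-01 is a Saturday, so it moves forward to 2012-09-07.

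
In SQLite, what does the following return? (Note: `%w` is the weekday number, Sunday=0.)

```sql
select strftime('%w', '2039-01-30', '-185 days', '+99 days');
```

5

First apply '-185 days', '+99 days': 2039-01-30 → 2038-11-05.
2038-11-05 is a Friday; with Sunday=0 that is 5.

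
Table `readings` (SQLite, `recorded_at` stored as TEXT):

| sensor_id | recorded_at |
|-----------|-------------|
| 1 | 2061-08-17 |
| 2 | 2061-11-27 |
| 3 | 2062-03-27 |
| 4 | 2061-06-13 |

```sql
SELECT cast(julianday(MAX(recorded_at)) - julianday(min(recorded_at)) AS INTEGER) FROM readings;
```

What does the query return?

287

MIN = 2061-06-13, MAX = 2062-03-27.
17 days remain in June 2061 after the 13th (30 − 13).
Full months from July 2061 through February 2062 contribute their day counts.
Then 27 days into March 2062.
Total: 17 + 31 + 31 + 30 + 31 + 30 + 31 + 31 + 28 + 27 = 287.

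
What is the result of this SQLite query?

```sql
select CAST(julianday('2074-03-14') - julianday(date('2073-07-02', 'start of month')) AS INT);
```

`start of month` rewinds 2073-07-02 to 2073-07-01.
30 days remain in July 2073 after the 1st (31 − 1).
Full months from August 2073 through February 2074 contribute their day counts.
Then 14 days into March 2074.
Total: 30 + 31 + 30 + 31 + 30 + 31 + 31 + 28 + 14 = 256.

256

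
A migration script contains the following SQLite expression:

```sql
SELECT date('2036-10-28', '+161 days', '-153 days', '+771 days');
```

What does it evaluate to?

2038-12-16

Applying '+161 days' to 2036-10-28: counting 161 days forward gives 2037-04-07.
Applying '-153 days' to 2037-04-07: counting 153 days back gives 2036-11-05.
Applying '+771 days' to 2036-11-05: counting 771 days forward gives 2038-12-16.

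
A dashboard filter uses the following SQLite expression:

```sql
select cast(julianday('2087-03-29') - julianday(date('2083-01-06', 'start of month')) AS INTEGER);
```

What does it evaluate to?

1548

`start of month` rewinds 2083-01-06 to 2083-01-01.
30 days remain in January 2083 after the 1st (31 − 1).
Full months from February 2083 through February 2087 contribute their day counts.
Then 29 days into March 2087.
Total: 30 + 28 + 31 + 30 + 31 + 30 + 31 + 31 + 30 + 31 + 30 + 31 + 31 + 29 + 31 + 30 + 31 + 30 + 31 + 31 + 30 + 31 + 30 + 31 + 31 + 28 + 31 + 30 + 31 + 30 + 31 + 31 + 30 + 31 + 30 + 31 + 31 + 28 + 31 + 30 + 31 + 30 + 31 + 31 + 30 + 31 + 30 + 31 + 31 + 28 + 29 = 1548.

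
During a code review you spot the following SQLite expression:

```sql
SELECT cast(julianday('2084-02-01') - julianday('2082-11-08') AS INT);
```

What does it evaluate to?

22 days remain in November 2082 after the 8th (30 − 8).
Full months from December 2082 through January 2084 contribute their day counts.
Then 1 day into February 2084.
Total: 22 + 31 + 31 + 28 + 31 + 30 + 31 + 30 + 31 + 31 + 30 + 31 + 30 + 31 + 31 + 1 = 450.

450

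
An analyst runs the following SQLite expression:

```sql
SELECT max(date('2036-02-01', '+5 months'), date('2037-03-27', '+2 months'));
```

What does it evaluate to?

2037-05-27

date('2036-02-01', '+5 months') → 2036-07-01.
date('2037-03-27', '+2 months') → 2037-05-27.
Later of the two is 2037-05-27.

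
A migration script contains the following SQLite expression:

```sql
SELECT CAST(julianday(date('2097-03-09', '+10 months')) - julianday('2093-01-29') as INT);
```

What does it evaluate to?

Adding +10 months to 2097-03-09 gives 2098-01-09.
2 days remain in January 2093 after the 29th (31 − 29).
Full months from February 2093 through December 2097 contribute their day counts.
Then 9 days into January 2098.
Total: 2 + 28 + 31 + 30 + 31 + 30 + 31 + 31 + 30 + 31 + 30 + 31 + 31 + 28 + 31 + 30 + 31 + 30 + 31 + 31 + 30 + 31 + 30 + 31 + 31 + 28 + 31 + 30 + 31 + 30 + 31 + 31 + 30 + 31 + 30 + 31 + 31 + 29 + 31 + 30 + 31 + 30 + 31 + 31 + 30 + 31 + 30 + 31 + 31 + 28 + 31 + 30 + 31 + 30 + 31 + 31 + 30 + 31 + 30 + 31 + 9 = 1806.

1806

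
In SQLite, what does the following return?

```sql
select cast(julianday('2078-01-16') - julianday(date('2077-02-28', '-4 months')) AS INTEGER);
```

445

Adding -4 months to 2077-02-28 gives 2076-10-28.
3 days remain in October 2076 after the 28th (31 − 28).
Full months from November 2076 through December 2077 contribute their day counts.
Then 16 days into January 2078.
Total: 3 + 30 + 31 + 31 + 28 + 31 + 30 + 31 + 30 + 31 + 31 + 30 + 31 + 30 + 31 + 16 = 445.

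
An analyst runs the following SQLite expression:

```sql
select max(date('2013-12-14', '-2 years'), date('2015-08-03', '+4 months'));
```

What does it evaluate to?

date('2013-12-14', '-2 years') → 2011-12-14.
date('2015-08-03', '+4 months') → 2015-12-03.
Later of the two is 2015-12-03.

2015-12-03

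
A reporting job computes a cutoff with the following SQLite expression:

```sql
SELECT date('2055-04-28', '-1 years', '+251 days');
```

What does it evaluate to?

Adding -1 year to 2055-04-28 gives 2054-04-28.
Applying '+251 days' to 2054-04-28: counting 251 days forward gives 2055-01-04.

2055-01-04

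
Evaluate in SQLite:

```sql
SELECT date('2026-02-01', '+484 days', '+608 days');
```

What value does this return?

Applying '+484 days' to 2026-02-01: counting 484 days forward gives 2027-05-31.
Applying '+608 days' to 2027-05-31: counting 608 days forward gives 2029-01-28.

2029-01-28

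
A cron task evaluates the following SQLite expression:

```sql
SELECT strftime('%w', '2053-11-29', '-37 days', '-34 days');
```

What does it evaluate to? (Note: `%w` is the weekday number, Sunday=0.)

First apply '-37 days', '-34 days': 2053-11-29 → 2053-09-19.
2053-09-19 is a Friday; with Sunday=0 that is 5.

5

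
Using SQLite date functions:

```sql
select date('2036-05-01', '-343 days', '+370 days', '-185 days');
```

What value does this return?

2035-11-25

Applying '-343 days' to 2036-05-01: counting 343 days back gives 2035-05-24.
Applying '+370 days' to 2035-05-24: counting 370 days forward gives 2036-05-28.
Applying '-185 days' to 2036-05-28: counting 185 days back gives 2035-11-25.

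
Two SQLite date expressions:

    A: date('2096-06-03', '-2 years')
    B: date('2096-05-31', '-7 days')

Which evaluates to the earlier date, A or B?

A

A = 2094-06-03.
B = 2096-05-24.
A is earlier.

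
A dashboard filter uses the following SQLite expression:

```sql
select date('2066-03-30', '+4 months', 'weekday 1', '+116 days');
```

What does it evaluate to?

Adding +4 months to 2066-03-30 gives 2066-07-30.
`weekday 1` advances to the next Monday; 2066-07-30 is a Friday, so it moves forward to 2066-08-02.
Applying '+116 days' to 2066-08-02: counting 116 days forward gives 2066-11-26.

2066-11-26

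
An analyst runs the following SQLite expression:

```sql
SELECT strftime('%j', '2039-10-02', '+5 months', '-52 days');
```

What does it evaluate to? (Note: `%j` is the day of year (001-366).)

First apply '+5 months', '-52 days': 2039-10-02 → 2040-01-10.
Day-of-year for 2040-01-10: days since 2040-01-01 inclusive = 10, zero-padded to 010.

010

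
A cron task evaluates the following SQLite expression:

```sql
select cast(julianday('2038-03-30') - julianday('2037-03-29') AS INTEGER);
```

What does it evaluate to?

2 days remain in March 2037 after the 29th (31 − 29).
Full months from April 2037 through February 2038 contribute their day counts.
Then 30 days into March 2038.
Total: 2 + 30 + 31 + 30 + 31 + 31 + 30 + 31 + 30 + 31 + 31 + 28 + 30 = 366.

366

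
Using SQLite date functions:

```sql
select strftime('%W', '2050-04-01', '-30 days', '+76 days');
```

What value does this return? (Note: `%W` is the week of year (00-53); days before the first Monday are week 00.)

20

First apply '-30 days', '+76 days': 2050-04-01 → 2050-05-17.
2050-05-17 is a Tuesday. SQLite's %W counts Mondays since the year started; the result is 20.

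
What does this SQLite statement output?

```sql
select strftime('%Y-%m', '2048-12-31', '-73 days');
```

2048-10

First apply '-73 days': 2048-12-31 → 2048-10-19.
`%Y-%m` extracts the year-month: 2048-10.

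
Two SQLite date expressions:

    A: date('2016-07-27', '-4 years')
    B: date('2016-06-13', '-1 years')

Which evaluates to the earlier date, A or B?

A = 2012-07-27.
B = 2015-06-13.
A is earlier.

A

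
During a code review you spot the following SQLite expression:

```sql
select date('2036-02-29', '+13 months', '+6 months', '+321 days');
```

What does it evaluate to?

Adding +13 months to 2036-02-29 gives 2037-03-29.
Adding +6 months to 2037-03-29 gives 2037-09-29.
Applying '+321 days' to 2037-09-29: counting 321 days forward gives 2038-08-16.

2038-08-16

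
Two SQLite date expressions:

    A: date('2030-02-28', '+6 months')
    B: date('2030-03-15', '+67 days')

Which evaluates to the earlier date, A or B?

A = 2030-08-28.
B = 2030-05-21.
B is earlier.

B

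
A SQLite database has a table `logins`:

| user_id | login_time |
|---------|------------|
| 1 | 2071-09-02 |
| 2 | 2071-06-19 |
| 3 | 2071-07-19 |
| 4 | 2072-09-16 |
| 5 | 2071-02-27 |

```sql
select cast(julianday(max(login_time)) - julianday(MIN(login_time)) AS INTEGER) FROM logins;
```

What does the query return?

MIN = 2071-02-27, MAX = 2072-09-16.
1 day remains in February 2071 after the 27th (28 − 27).
Full months from March 2071 through August 2072 contribute their day counts.
Then 16 days into September 2072.
Total: 1 + 31 + 30 + 31 + 30 + 31 + 31 + 30 + 31 + 30 + 31 + 31 + 29 + 31 + 30 + 31 + 30 + 31 + 31 + 16 = 567.

567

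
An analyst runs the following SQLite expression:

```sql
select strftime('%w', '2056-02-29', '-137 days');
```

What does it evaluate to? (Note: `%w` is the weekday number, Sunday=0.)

First apply '-137 days': 2056-02-29 → 2055-10-15.
2055-10-15 is a Friday; with Sunday=0 that is 5.

5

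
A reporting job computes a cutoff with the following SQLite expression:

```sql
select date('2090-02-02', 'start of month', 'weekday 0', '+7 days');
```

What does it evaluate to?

2090-02-12

`start of month` rewinds 2090-02-02 to 2090-02-01.
`weekday 0` advances to the next Sunday; 2090-02-01 is a Wednesday, so it moves forward to 2090-02-05.
Advancing 7 more days within February lands on 2090-02-12.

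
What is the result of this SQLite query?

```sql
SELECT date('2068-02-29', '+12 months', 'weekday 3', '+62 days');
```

2069-05-07

Adding +12 months to 2068-02-29 targets 2069-02-29. February 2069 has only 28 days, so SQLite normalizes the 1-day overflow forward to 2069-03-01.
`weekday 3` advances to the next Wednesday; 2069-03-01 is a Friday, so it moves forward to 2069-03-06.
Applying '+62 days' to 2069-03-06: counting 62 days forward gives 2069-05-07.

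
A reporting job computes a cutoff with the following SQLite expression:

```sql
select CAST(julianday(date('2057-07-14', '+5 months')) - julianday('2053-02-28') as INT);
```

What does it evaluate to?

Adding +5 months to 2057-07-14 gives 2057-12-14.
0 days remain in February 2053 after the 28th (28 − 28).
Full months from March 2053 through November 2057 contribute their day counts.
Then 14 days into December 2057.
Total: 0 + 31 + 30 + 31 + 30 + 31 + 31 + 30 + 31 + 30 + 31 + 31 + 28 + 31 + 30 + 31 + 30 + 31 + 31 + 30 + 31 + 30 + 31 + 31 + 28 + 31 + 30 + 31 + 30 + 31 + 31 + 30 + 31 + 30 + 31 + 31 + 29 + 31 + 30 + 31 + 30 + 31 + 31 + 30 + 31 + 30 + 31 + 31 + 28 + 31 + 30 + 31 + 30 + 31 + 31 + 30 + 31 + 30 + 14 = 1750.

1750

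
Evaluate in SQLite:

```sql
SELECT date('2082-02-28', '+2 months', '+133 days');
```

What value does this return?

2082-09-08

Adding +2 months to 2082-02-28 gives 2082-04-28.
Applying '+133 days' to 2082-04-28: counting 133 days forward gives 2082-09-08.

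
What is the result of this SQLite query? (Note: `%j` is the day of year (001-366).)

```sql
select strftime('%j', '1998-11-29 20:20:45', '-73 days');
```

260

First apply '-73 days': 1998-11-29 20:20:45 → 1998-09-17 20:20:45.
Day-of-year for 1998-09-17: days since 1998-01-01 inclusive = 260, zero-padded to 260.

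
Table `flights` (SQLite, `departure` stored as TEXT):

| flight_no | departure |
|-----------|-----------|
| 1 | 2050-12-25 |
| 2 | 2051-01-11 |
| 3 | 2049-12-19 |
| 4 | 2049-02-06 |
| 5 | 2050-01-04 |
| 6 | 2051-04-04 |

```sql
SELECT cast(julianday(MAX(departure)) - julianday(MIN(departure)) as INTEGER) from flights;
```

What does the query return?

787

MIN = 2049-02-06, MAX = 2051-04-04.
22 days remain in February 2049 after the 6th (28 − 6).
Full months from March 2049 through March 2051 contribute their day counts.
Then 4 days into April 2051.
Total: 22 + 31 + 30 + 31 + 30 + 31 + 31 + 30 + 31 + 30 + 31 + 31 + 28 + 31 + 30 + 31 + 30 + 31 + 31 + 30 + 31 + 30 + 31 + 31 + 28 + 31 + 4 = 787.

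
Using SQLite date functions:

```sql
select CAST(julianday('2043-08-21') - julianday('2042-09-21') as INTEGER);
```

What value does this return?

9 days remain in September 2042 after the 21st (30 − 21).
Full months from October 2042 through July 2043 contribute their day counts.
Then 21 days into August 2043.
Total: 9 + 31 + 30 + 31 + 31 + 28 + 31 + 30 + 31 + 30 + 31 + 21 = 334.

334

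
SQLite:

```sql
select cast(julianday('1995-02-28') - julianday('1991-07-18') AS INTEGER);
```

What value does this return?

13 days remain in July 1991 after the 18th (31 − 18).
Full months from August 1991 through January 1995 contribute their day counts.
Then 28 days into February 1995.
Total: 13 + 31 + 30 + 31 + 30 + 31 + 31 + 29 + 31 + 30 + 31 + 30 + 31 + 31 + 30 + 31 + 30 + 31 + 31 + 28 + 31 + 30 + 31 + 30 + 31 + 31 + 30 + 31 + 30 + 31 + 31 + 28 + 31 + 30 + 31 + 30 + 31 + 31 + 30 + 31 + 30 + 31 + 31 + 28 = 1321.

1321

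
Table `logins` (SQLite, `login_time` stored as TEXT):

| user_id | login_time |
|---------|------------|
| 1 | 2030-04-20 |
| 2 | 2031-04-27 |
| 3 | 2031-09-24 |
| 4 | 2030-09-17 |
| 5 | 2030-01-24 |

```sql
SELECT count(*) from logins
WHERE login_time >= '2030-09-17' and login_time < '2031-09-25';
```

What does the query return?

3

Rows in [2030-09-17, 2031-09-25): 2031-04-27, 2031-09-24, 2030-09-17 → 3 rows.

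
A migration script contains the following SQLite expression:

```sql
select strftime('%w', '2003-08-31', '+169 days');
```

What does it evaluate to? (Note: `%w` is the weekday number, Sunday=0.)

1

First apply '+169 days': 2003-08-31 → 2004-02-16.
2004-02-16 is a Monday; with Sunday=0 that is 1.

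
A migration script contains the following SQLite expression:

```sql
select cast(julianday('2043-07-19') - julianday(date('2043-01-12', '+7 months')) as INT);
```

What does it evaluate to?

-24

Adding +7 months to 2043-01-12 gives 2043-08-12.
12 days remain in July 2043 after the 19th (31 − 19).
Then 12 days into August 2043.
Total: 12 + 12 = 24.
The subtraction is earlier − later, so the result is −24 → -24.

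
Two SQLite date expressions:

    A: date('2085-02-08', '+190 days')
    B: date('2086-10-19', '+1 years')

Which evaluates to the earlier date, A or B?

A

A = 2085-08-17.
B = 2087-10-19.
A is earlier.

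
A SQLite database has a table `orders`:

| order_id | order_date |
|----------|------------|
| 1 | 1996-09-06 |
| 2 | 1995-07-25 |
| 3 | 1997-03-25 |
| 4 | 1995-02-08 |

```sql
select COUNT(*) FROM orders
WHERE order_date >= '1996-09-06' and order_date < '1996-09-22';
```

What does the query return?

Rows in [1996-09-06, 1996-09-22): 1996-09-06 → 1 row.

1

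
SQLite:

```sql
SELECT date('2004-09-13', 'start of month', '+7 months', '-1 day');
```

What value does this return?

2005-03-31

`start of month` rewinds 2004-09-13 to 2004-09-01.
Adding +7 months to 2004-09-01 gives 2005-04-01.
Going back 1 day from 2005-04-01 reaches 2005-03-31 (last day of March, 31 days).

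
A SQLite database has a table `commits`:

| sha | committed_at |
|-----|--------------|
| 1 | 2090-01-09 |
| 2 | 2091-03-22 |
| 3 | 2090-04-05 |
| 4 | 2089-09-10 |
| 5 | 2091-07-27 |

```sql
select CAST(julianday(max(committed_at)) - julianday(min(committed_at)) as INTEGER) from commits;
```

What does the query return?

685

MIN = 2089-09-10, MAX = 2091-07-27.
20 days remain in September 2089 after the 10th (30 − 10).
Full months from October 2089 through June 2091 contribute their day counts.
Then 27 days into July 2091.
Total: 20 + 31 + 30 + 31 + 31 + 28 + 31 + 30 + 31 + 30 + 31 + 31 + 30 + 31 + 30 + 31 + 31 + 28 + 31 + 30 + 31 + 30 + 27 = 685.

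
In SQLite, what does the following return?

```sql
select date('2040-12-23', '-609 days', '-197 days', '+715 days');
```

Applying '-609 days' to 2040-12-23: counting 609 days back gives 2039-04-24.
Applying '-197 days' to 2039-04-24: counting 197 days back gives 2038-10-09.
Applying '+715 days' to 2038-10-09: counting 715 days forward gives 2040-09-23.

2040-09-23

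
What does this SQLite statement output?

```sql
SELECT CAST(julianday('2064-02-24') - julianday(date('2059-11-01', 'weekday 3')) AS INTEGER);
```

`weekday 3` advances to the next Wednesday; 2059-11-01 is a Saturday, so it moves forward to 2059-11-05.
25 days remain in November 2059 after the 5th (30 − 5).
Full months from December 2059 through January 2064 contribute their day counts.
Then 24 days into February 2064.
Total: 25 + 31 + 31 + 29 + 31 + 30 + 31 + 30 + 31 + 31 + 30 + 31 + 30 + 31 + 31 + 28 + 31 + 30 + 31 + 30 + 31 + 31 + 30 + 31 + 30 + 31 + 31 + 28 + 31 + 30 + 31 + 30 + 31 + 31 + 30 + 31 + 30 + 31 + 31 + 28 + 31 + 30 + 31 + 30 + 31 + 31 + 30 + 31 + 30 + 31 + 31 + 24 = 1572.

1572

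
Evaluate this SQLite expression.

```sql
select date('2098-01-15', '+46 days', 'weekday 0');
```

2098-03-02

Applying '+46 days' to 2098-01-15: counting 46 days forward gives 2098-03-02.
`weekday 0` advances to the next Sunday; 2098-03-02 is already a Sunday, so it stays at 2098-03-02.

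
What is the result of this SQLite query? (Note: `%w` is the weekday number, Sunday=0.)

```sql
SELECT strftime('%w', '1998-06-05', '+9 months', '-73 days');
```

First apply '+9 months', '-73 days': 1998-06-05 → 1998-12-22.
1998-12-22 is a Tuesday; with Sunday=0 that is 2.

2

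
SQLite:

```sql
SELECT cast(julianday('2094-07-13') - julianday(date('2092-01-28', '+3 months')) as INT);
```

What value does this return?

Adding +3 months to 2092-01-28 gives 2092-04-28.
2 days remain in April 2092 after the 28th (30 − 28).
Full months from May 2092 through June 2094 contribute their day counts.
Then 13 days into July 2094.
Total: 2 + 31 + 30 + 31 + 31 + 30 + 31 + 30 + 31 + 31 + 28 + 31 + 30 + 31 + 30 + 31 + 31 + 30 + 31 + 30 + 31 + 31 + 28 + 31 + 30 + 31 + 30 + 13 = 806.

806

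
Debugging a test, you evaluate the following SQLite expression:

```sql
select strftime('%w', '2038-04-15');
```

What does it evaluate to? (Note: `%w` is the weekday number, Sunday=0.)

4

2038-04-15 is a Thursday; with Sunday=0 that is 4.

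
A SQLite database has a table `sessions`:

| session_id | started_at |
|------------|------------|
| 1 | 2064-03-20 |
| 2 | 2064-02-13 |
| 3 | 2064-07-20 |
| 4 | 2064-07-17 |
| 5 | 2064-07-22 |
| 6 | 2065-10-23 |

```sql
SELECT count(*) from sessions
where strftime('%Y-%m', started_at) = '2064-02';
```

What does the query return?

Rows with year-month 2064-02: 2064-02-13 → 1.

1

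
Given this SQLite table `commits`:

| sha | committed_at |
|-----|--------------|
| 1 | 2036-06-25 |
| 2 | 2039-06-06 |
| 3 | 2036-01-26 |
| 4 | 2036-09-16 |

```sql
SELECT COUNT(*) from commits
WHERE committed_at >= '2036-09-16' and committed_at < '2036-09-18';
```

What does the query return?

1

Rows in [2036-09-16, 2036-09-18): 2036-09-16 → 1 row.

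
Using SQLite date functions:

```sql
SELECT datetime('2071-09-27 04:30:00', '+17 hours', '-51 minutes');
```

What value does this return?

2071-09-27 20:39:00

+17 hours from 2071-09-27 04:30:00 is 2071-09-27 21:30:00.
-51 minutes from 2071-09-27 21:30:00 is 2071-09-27 20:39:00.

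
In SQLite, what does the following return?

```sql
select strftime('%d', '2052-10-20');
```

20

`%d` extracts the 2-digit day of month: 20.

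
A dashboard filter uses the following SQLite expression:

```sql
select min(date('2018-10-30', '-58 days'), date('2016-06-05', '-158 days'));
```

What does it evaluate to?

date('2018-10-30', '-58 days') → 2018-09-02.
date('2016-06-05', '-158 days') → 2015-12-30.
Earlier of the two is 2015-12-30.

2015-12-30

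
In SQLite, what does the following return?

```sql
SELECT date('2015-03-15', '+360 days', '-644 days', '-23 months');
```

Applying '+360 days' to 2015-03-15: counting 360 days forward gives 2016-03-09.
Applying '-644 days' to 2016-03-09: counting 644 days back gives 2014-06-04.
Adding -23 months to 2014-06-04 gives 2012-07-04.

2012-07-04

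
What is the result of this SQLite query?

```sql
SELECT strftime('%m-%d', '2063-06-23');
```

06-23

`%m-%d` extracts the month-day: 06-23.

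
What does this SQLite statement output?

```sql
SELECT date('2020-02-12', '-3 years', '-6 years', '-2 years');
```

Adding -3 years to 2020-02-12 gives 2017-02-12.
Adding -6 years to 2017-02-12 gives 2011-02-12.
Adding -2 years to 2011-02-12 gives 2009-02-12.

2009-02-12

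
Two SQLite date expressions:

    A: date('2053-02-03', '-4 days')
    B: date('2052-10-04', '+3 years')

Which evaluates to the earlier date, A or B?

A

A = 2053-01-30.
B = 2055-10-04.
A is earlier.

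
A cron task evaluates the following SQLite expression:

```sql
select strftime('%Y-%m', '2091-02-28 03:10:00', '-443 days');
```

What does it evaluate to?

2089-12

First apply '-443 days': 2091-02-28 03:10:00 → 2089-12-12 03:10:00.
`%Y-%m` extracts the year-month: 2089-12.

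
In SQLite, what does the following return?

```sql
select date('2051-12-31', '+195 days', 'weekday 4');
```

Applying '+195 days' to 2051-12-31: counting 195 days forward gives 2052-07-13.
`weekday 4` advances to the next Thursday; 2052-07-13 is a Saturday, so it moves forward to 2052-07-18.

2052-07-18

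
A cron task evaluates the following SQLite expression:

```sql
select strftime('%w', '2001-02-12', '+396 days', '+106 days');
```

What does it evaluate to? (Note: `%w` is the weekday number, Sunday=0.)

6

First apply '+396 days', '+106 days': 2001-02-12 → 2002-06-29.
2002-06-29 is a Saturday; with Sunday=0 that is 6.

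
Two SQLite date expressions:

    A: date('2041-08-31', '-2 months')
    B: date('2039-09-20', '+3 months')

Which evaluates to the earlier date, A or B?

A = 2041-07-01.
B = 2039-12-20.
B is earlier.

B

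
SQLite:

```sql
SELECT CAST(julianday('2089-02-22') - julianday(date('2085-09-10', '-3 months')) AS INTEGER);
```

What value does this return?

1353

Adding -3 months to 2085-09-10 gives 2085-06-10.
20 days remain in June 2085 after the 10th (30 − 10).
Full months from July 2085 through January 2089 contribute their day counts.
Then 22 days into February 2089.
Total: 20 + 31 + 31 + 30 + 31 + 30 + 31 + 31 + 28 + 31 + 30 + 31 + 30 + 31 + 31 + 30 + 31 + 30 + 31 + 31 + 28 + 31 + 30 + 31 + 30 + 31 + 31 + 30 + 31 + 30 + 31 + 31 + 29 + 31 + 30 + 31 + 30 + 31 + 31 + 30 + 31 + 30 + 31 + 31 + 22 = 1353.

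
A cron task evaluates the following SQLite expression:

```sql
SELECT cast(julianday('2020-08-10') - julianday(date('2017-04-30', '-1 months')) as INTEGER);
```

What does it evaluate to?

1229

Adding -1 month to 2017-04-30 gives 2017-03-30.
1 day remains in March 2017 after the 30th (31 − 30).
Full months from April 2017 through July 2020 contribute their day counts.
Then 10 days into August 2020.
Total: 1 + 30 + 31 + 30 + 31 + 31 + 30 + 31 + 30 + 31 + 31 + 28 + 31 + 30 + 31 + 30 + 31 + 31 + 30 + 31 + 30 + 31 + 31 + 28 + 31 + 30 + 31 + 30 + 31 + 31 + 30 + 31 + 30 + 31 + 31 + 29 + 31 + 30 + 31 + 30 + 31 + 10 = 1229.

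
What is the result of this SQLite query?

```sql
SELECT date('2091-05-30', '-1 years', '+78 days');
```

2090-08-16

Adding -1 year to 2091-05-30 gives 2090-05-30.
Applying '+78 days' to 2090-05-30: counting 78 days forward gives 2090-08-16.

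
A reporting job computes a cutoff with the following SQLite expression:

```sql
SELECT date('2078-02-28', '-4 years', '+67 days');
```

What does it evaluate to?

2074-05-06

Adding -4 years to 2078-02-28 gives 2074-02-28.
Applying '+67 days' to 2074-02-28: counting 67 days forward gives 2074-05-06.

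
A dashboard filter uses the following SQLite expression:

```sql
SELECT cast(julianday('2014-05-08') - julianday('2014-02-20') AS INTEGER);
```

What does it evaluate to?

77

8 days remain in February 2014 after the 20th (28 − 20).
March 2014: 31 days.
April 2014: 30 days.
Then 8 days into May 2014.
Total: 8 + 31 + 30 + 8 = 77.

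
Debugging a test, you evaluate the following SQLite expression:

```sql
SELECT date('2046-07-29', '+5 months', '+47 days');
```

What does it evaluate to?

Adding +5 months to 2046-07-29 gives 2046-12-29.
Applying '+47 days' to 2046-12-29: counting 47 days forward gives 2047-02-14.

2047-02-14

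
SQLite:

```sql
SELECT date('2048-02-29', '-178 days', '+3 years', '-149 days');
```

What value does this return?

2050-04-08

Applying '-178 days' to 2048-02-29: counting 178 days back gives 2047-09-04.
Adding +3 years to 2047-09-04 gives 2050-09-04.
Applying '-149 days' to 2050-09-04: counting 149 days back gives 2050-04-08.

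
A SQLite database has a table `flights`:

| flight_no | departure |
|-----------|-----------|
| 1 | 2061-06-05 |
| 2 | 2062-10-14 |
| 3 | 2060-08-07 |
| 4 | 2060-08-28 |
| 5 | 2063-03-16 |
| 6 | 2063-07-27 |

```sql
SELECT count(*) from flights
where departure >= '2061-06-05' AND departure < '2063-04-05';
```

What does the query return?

Rows in [2061-06-05, 2063-04-05): 2061-06-05, 2062-10-14, 2063-03-16 → 3 rows.

3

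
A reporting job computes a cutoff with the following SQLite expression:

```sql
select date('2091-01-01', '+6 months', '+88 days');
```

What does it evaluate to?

Adding +6 months to 2091-01-01 gives 2091-07-01.
Applying '+88 days' to 2091-07-01: counting 88 days forward gives 2091-09-27.

2091-09-27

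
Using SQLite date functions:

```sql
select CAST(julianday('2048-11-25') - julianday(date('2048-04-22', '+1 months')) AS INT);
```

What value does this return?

187

Adding +1 month to 2048-04-22 gives 2048-05-22.
9 days remain in May 2048 after the 22nd (31 − 22).
June 2048: 30 days.
July 2048: 31 days.
August 2048: 31 days.
September 2048: 30 days.
October 2048: 31 days.
Then 25 days into November 2048.
Total: 9 + 30 + 31 + 31 + 30 + 31 + 25 = 187.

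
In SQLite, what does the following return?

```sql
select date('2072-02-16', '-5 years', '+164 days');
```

2067-07-30

Adding -5 years to 2072-02-16 gives 2067-02-16.
Applying '+164 days' to 2067-02-16: counting 164 days forward gives 2067-07-30.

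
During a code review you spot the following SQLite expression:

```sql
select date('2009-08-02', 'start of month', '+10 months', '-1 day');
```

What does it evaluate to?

`start of month` rewinds 2009-08-02 to 2009-08-01.
Adding +10 months to 2009-08-01 gives 2010-06-01.
Going back 1 day from 2010-06-01 reaches 2010-05-31 (last day of May, 31 days).

2010-05-31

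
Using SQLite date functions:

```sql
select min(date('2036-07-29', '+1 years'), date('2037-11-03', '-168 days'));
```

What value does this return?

date('2036-07-29', '+1 years') → 2037-07-29.
date('2037-11-03', '-168 days') → 2037-05-19.
Earlier of the two is 2037-05-19.

2037-05-19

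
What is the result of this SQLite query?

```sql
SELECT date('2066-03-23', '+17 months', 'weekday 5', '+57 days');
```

2067-10-22

Adding +17 months to 2066-03-23 gives 2067-08-23.
`weekday 5` advances to the next Friday; 2067-08-23 is a Tuesday, so it moves forward to 2067-08-26.
Applying '+57 days' to 2067-08-26: counting 57 days forward gives 2067-10-22.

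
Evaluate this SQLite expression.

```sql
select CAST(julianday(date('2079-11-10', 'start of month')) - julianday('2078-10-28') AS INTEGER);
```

369

`start of month` rewinds 2079-11-10 to 2079-11-01.
3 days remain in October 2078 after the 28th (31 − 28).
Full months from November 2078 through October 2079 contribute their day counts.
Then 1 day into November 2079.
Total: 3 + 30 + 31 + 31 + 28 + 31 + 30 + 31 + 30 + 31 + 31 + 30 + 31 + 1 = 369.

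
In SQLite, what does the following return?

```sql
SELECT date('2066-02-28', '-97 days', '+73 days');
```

2066-02-04

Applying '-97 days' to 2066-02-28: counting 97 days back gives 2065-11-23.
Applying '+73 days' to 2065-11-23: counting 73 days forward gives 2066-02-04.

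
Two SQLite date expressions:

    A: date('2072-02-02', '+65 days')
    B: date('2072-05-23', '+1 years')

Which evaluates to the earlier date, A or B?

A = 2072-04-07.
B = 2073-05-23.
A is earlier.

A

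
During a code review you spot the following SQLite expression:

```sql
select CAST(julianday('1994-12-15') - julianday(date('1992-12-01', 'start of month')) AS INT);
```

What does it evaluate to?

744

`start of month` rewinds 1992-12-01 to 1992-12-01.
30 days remain in December 1992 after the 1st (31 − 1).
Full months from January 1993 through November 1994 contribute their day counts.
Then 15 days into December 1994.
Total: 30 + 31 + 28 + 31 + 30 + 31 + 30 + 31 + 31 + 30 + 31 + 30 + 31 + 31 + 28 + 31 + 30 + 31 + 30 + 31 + 31 + 30 + 31 + 30 + 15 = 744.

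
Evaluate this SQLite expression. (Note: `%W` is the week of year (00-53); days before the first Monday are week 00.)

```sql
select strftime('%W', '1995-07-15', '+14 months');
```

37

First apply '+14 months': 1995-07-15 → 1996-09-15.
1996-09-15 is a Sunday. SQLite's %W counts Mondays since the year started; the result is 37.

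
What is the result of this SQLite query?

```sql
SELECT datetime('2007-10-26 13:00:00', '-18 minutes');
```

2007-10-26 12:42:00

-18 minutes from 2007-10-26 13:00:00 is 2007-10-26 12:42:00.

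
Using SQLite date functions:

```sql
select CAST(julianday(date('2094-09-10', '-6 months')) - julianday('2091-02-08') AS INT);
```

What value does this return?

Adding -6 months to 2094-09-10 gives 2094-03-10.
20 days remain in February 2091 after the 8th (28 − 8).
Full months from March 2091 through February 2094 contribute their day counts.
Then 10 days into March 2094.
Total: 20 + 31 + 30 + 31 + 30 + 31 + 31 + 30 + 31 + 30 + 31 + 31 + 29 + 31 + 30 + 31 + 30 + 31 + 31 + 30 + 31 + 30 + 31 + 31 + 28 + 31 + 30 + 31 + 30 + 31 + 31 + 30 + 31 + 30 + 31 + 31 + 28 + 10 = 1126.

1126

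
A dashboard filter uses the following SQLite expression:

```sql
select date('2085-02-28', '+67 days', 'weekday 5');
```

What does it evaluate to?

2085-05-11

Applying '+67 days' to 2085-02-28: counting 67 days forward gives 2085-05-06.
`weekday 5` advances to the next Friday; 2085-05-06 is a Sunday, so it moves forward to 2085-05-11.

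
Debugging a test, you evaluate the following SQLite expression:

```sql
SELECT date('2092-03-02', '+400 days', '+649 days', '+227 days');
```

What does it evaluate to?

2095-08-30

Applying '+400 days' to 2092-03-02: counting 400 days forward gives 2093-04-06.
Applying '+649 days' to 2093-04-06: counting 649 days forward gives 2095-01-15.
Applying '+227 days' to 2095-01-15: counting 227 days forward gives 2095-08-30.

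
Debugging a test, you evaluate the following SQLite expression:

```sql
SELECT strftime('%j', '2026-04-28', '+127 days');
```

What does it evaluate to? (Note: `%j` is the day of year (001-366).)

245

First apply '+127 days': 2026-04-28 → 2026-09-02.
Day-of-year for 2026-09-02: days since 2026-01-01 inclusive = 245, zero-padded to 245.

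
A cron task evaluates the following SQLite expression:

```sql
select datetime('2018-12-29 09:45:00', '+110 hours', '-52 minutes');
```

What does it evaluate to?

+110 hours from 2018-12-29 09:45:00 is 2019-01-02 23:45:00 (crosses midnight).
-52 minutes from 2019-01-02 23:45:00 is 2019-01-02 22:53:00.

2019-01-02 22:53:00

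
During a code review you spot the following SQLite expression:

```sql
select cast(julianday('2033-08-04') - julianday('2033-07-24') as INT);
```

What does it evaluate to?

11

7 days remain in July 2033 after the 24th (31 − 24).
Then 4 days into August 2033.
Total: 7 + 4 = 11.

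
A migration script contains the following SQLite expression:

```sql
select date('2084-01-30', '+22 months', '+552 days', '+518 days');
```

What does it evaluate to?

Adding +22 months to 2084-01-30 gives 2085-11-30.
Applying '+552 days' to 2085-11-30: counting 552 days forward gives 2087-06-05.
Applying '+518 days' to 2087-06-05: counting 518 days forward gives 2088-11-04.

2088-11-04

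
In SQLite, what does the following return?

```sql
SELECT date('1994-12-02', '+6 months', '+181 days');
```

Adding +6 months to 1994-12-02 gives 1995-06-02.
Applying '+181 days' to 1995-06-02: counting 181 days forward gives 1995-11-30.

1995-11-30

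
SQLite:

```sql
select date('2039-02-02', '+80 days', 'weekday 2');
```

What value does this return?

Applying '+80 days' to 2039-02-02: counting 80 days forward gives 2039-04-23.
`weekday 2` advances to the next Tuesday; 2039-04-23 is a Saturday, so it moves forward to 2039-04-26.

2039-04-26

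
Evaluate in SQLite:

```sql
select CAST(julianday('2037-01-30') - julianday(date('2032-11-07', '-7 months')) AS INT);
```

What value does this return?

Adding -7 months to 2032-11-07 gives 2032-04-07.
23 days remain in April 2032 after the 7th (30 − 7).
Full months from May 2032 through December 2036 contribute their day counts.
Then 30 days into January 2037.
Total: 23 + 31 + 30 + 31 + 31 + 30 + 31 + 30 + 31 + 31 + 28 + 31 + 30 + 31 + 30 + 31 + 31 + 30 + 31 + 30 + 31 + 31 + 28 + 31 + 30 + 31 + 30 + 31 + 31 + 30 + 31 + 30 + 31 + 31 + 28 + 31 + 30 + 31 + 30 + 31 + 31 + 30 + 31 + 30 + 31 + 31 + 29 + 31 + 30 + 31 + 30 + 31 + 31 + 30 + 31 + 30 + 31 + 30 = 1759.

1759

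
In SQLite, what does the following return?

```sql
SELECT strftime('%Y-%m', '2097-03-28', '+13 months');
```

First apply '+13 months': 2097-03-28 → 2098-04-28.
`%Y-%m` extracts the year-month: 2098-04.

2098-04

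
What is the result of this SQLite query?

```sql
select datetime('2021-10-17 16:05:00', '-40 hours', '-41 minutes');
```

-40 hours from 2021-10-17 16:05:00 is 2021-10-16 00:05:00 (crosses midnight).
-41 minutes from 2021-10-16 00:05:00 is 2021-10-15 23:24:00.

2021-10-15 23:24:00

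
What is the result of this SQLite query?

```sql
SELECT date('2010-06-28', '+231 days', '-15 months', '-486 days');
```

Applying '+231 days' to 2010-06-28: counting 231 days forward gives 2011-02-14.
Adding -15 months to 2011-02-14 gives 2009-11-14.
Applying '-486 days' to 2009-11-14: counting 486 days back gives 2008-07-16.

2008-07-16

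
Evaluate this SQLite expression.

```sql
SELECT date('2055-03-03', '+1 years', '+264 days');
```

2056-11-22

Adding +1 year to 2055-03-03 gives 2056-03-03.
Applying '+264 days' to 2056-03-03: counting 264 days forward gives 2056-11-22.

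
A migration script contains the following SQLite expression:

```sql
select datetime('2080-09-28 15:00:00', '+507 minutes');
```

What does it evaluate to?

507 minutes = 8h 27m; +507 minutes from 2080-09-28 15:00:00 is 2080-09-28 23:27:00.

2080-09-28 23:27:00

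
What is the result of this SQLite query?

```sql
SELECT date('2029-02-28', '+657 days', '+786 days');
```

Applying '+657 days' to 2029-02-28: counting 657 days forward gives 2030-12-17.
Applying '+786 days' to 2030-12-17: counting 786 days forward gives 2033-02-10.

2033-02-10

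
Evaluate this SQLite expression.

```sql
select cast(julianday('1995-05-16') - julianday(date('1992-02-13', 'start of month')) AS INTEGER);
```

1200

`start of month` rewinds 1992-02-13 to 1992-02-01.
28 days remain in February 1992 after the 1st (29 − 1).
Full months from March 1992 through April 1995 contribute their day counts.
Then 16 days into May 1995.
Total: 28 + 31 + 30 + 31 + 30 + 31 + 31 + 30 + 31 + 30 + 31 + 31 + 28 + 31 + 30 + 31 + 30 + 31 + 31 + 30 + 31 + 30 + 31 + 31 + 28 + 31 + 30 + 31 + 30 + 31 + 31 + 30 + 31 + 30 + 31 + 31 + 28 + 31 + 30 + 16 = 1200.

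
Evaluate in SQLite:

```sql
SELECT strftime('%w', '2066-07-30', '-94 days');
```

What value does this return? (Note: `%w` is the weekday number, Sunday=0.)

First apply '-94 days': 2066-07-30 → 2066-04-27.
2066-04-27 is a Tuesday; with Sunday=0 that is 2.

2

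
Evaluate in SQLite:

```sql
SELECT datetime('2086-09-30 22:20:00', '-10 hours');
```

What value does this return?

2086-09-30 12:20:00

-10 hours from 2086-09-30 22:20:00 is 2086-09-30 12:20:00.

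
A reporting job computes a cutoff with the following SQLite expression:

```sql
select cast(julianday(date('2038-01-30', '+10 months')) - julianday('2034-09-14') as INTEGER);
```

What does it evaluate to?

1538

Adding +10 months to 2038-01-30 gives 2038-11-30.
16 days remain in September 2034 after the 14th (30 − 14).
Full months from October 2034 through October 2038 contribute their day counts.
Then 30 days into November 2038.
Total: 16 + 31 + 30 + 31 + 31 + 28 + 31 + 30 + 31 + 30 + 31 + 31 + 30 + 31 + 30 + 31 + 31 + 29 + 31 + 30 + 31 + 30 + 31 + 31 + 30 + 31 + 30 + 31 + 31 + 28 + 31 + 30 + 31 + 30 + 31 + 31 + 30 + 31 + 30 + 31 + 31 + 28 + 31 + 30 + 31 + 30 + 31 + 31 + 30 + 31 + 30 = 1538.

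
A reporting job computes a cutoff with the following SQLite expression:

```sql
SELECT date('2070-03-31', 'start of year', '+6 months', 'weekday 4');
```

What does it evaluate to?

`start of year` rewinds 2070-03-31 to 2070-01-01.
Adding +6 months to 2070-01-01 gives 2070-07-01.
`weekday 4` advances to the next Thursday; 2070-07-01 is a Tuesday, so it moves forward to 2070-07-03.

2070-07-03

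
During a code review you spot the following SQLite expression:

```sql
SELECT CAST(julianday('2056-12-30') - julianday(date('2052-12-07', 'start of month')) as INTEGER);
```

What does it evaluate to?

1490

`start of month` rewinds 2052-12-07 to 2052-12-01.
30 days remain in December 2052 after the 1st (31 − 1).
Full months from January 2053 through November 2056 contribute their day counts.
Then 30 days into December 2056.
Total: 30 + 31 + 28 + 31 + 30 + 31 + 30 + 31 + 31 + 30 + 31 + 30 + 31 + 31 + 28 + 31 + 30 + 31 + 30 + 31 + 31 + 30 + 31 + 30 + 31 + 31 + 28 + 31 + 30 + 31 + 30 + 31 + 31 + 30 + 31 + 30 + 31 + 31 + 29 + 31 + 30 + 31 + 30 + 31 + 31 + 30 + 31 + 30 + 30 = 1490.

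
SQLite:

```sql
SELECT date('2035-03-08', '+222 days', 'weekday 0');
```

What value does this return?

2035-10-21

Applying '+222 days' to 2035-03-08: counting 222 days forward gives 2035-10-16.
`weekday 0` advances to the next Sunday; 2035-10-16 is a Tuesday, so it moves forward to 2035-10-21.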